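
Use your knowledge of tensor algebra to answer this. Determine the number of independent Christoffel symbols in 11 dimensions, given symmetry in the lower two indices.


Christoffel symbols Gamma^k_{ij} are symmetric in i,j, so there are d * d(d+1)/2 independent symbols.
d = 11
d(d+1)/2 = 11 * 12 / 2 = 66
Total = 11 * 66 = 726

726


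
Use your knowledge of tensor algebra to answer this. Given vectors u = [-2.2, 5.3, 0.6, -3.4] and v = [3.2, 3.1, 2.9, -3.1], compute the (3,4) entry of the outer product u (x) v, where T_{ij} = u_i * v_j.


The outer product entry T_{ij} = u_i * v_j.
We need i=3, j=4.
u_3 = 0.6, v_4 = -3.1
T_{3,4} = 0.6 * -3.1 = -1.86

-1.86


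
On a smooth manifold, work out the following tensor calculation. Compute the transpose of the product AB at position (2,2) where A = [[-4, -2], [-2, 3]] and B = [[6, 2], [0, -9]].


(AB)^T_{ij} = (AB)_{ji} = sum_k A_{jk} B_{ki}.
For i=2, j=2 we need (AB)_{22}:
A_{21} * B_{12} = -2 * 2 = -4
A_{22} * B_{22} = 3 * -9 = -27
Sum = -4 + -27 = -31

-31


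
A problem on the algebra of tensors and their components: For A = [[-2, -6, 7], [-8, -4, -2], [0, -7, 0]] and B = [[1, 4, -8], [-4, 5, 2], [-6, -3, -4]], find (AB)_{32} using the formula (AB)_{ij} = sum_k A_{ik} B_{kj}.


(AB)_{ij} = sum_k A_{ik} B_{kj}.
For i=3, j=2:
A_{31} * B_{12} = 0 * 4 = 0
A_{32} * B_{22} = -7 * 5 = -35
A_{33} * B_{32} = 0 * -3 = 0
Sum = 0 + -35 + 0 = -35

-35


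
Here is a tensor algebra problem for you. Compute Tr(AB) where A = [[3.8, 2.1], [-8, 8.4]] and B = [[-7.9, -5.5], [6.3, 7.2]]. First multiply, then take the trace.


Tr(AB) = sum_i (AB)_{ii} where (AB)_{ii} = sum_k A_{ik} B_{ki}.
(AB)_{11} = 3.8*-7.9 + 2.1*6.3 = -16.79
(AB)_{22} = -8*-5.5 + 8.4*7.2 = 104.48
Tr(AB) = -16.79 + 104.48 = 87.69

87.69


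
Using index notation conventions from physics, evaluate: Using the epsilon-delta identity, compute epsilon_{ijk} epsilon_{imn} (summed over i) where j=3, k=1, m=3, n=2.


Using the identity: epsilon_{ijk} epsilon_{imn} = delta_{jm} delta_{kn} - delta_{jn} delta_{km}.
delta_{33} = 1
delta_{12} = 0
delta_{32} = 0
delta_{13} = 0
Result = 1 * 0 - 0 * 0 = 0 - 0 = 0

0


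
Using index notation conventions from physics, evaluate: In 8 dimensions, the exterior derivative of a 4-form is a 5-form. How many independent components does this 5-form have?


The exterior derivative of a p-form is a (p+1)-form.
Its number of independent components is C(n, p+1).
n = 8, p+1 = 5
C(8, 5) = 56

56


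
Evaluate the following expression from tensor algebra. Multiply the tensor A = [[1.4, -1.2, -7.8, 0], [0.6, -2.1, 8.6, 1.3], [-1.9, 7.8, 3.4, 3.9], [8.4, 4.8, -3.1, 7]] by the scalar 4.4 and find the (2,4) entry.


Scalar multiplication: (cA)_{ij} = c * A_{ij}.
c = 4.4
A_{24} = 1.3
(cA)_{24} = 4.4 * 1.3 = 5.72

5.72


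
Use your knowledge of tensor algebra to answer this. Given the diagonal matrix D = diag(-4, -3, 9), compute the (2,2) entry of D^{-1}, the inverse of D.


For a diagonal matrix, the inverse has entries (D^{-1})_{ii} = 1/d_{ii}.
The diagonal entries are: d_{11} = -4, d_{22} = -3, d_{33} = 9
We need (D^{-1})_{22} = 1/d_{22} = 1/-3 = -1/3

-1/3


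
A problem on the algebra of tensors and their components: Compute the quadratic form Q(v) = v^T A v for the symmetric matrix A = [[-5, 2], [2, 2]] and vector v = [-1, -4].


First compute Av:
(Av)_1 = -5*-1 + 2*-4 = -3
(Av)_2 = 2*-1 + 2*-4 = -10
Av = [-3, -10]
Then v^T (Av) = -1*-3 + -4*-10
= 3 + 40 = 43

43


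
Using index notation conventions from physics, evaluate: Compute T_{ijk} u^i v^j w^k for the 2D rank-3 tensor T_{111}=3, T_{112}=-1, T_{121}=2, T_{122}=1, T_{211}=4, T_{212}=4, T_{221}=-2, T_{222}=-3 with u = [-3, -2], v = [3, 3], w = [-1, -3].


S = sum over i,j,k of T_{ijk} u_i v_j w_k. Expanding all 8 terms:
T_{111}*u_1*v_1*w_1 = 3*-3*3*-1 = 27  (running total: 27)
T_{112}*u_1*v_1*w_2 = -1*-3*3*-3 = -27  (running total: 0)
T_{121}*u_1*v_2*w_1 = 2*-3*3*-1 = 18  (running total: 18)
T_{122}*u_1*v_2*w_2 = 1*-3*3*-3 = 27  (running total: 45)
T_{211}*u_2*v_1*w_1 = 4*-2*3*-1 = 24  (running total: 69)
T_{212}*u_2*v_1*w_2 = 4*-2*3*-3 = 72  (running total: 141)
T_{221}*u_2*v_2*w_1 = -2*-2*3*-1 = -12  (running total: 129)
T_{222}*u_2*v_2*w_2 = -3*-2*3*-3 = -54  (running total: 75)
S = 75

75


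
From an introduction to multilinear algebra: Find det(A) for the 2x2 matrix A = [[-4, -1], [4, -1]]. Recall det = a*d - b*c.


For a 2x2 matrix [[a, b], [c, d]], det = a*d - b*c.
a = -4, b = -1, c = 4, d = -1
a*d = -4 * -1 = 4
b*c = -1 * 4 = -4
det = 4 - -4 = 8

8


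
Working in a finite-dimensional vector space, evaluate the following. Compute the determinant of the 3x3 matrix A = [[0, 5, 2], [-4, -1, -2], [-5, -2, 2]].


Expanding along the first row, det(A) = a11*M_11 - a12*M_12 + a13*M_13, where M_1j is the (1,j) minor.
Minor M_11 = -1*2 - -2*-2 = -6
Minor M_12 = -4*2 - -2*-5 = -18
Minor M_13 = -4*-2 - -1*-5 = 3
det = 0*(-6) - 5*(-18) + 2*(3)
    = 0 - -90 + 6
    = 96

96


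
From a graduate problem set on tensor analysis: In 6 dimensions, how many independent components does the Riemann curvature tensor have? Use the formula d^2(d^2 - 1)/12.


The Riemann tensor in d dimensions has d^2(d^2 - 1)/12 independent components.
d = 6, so d^2 = 36
d^2 - 1 = 35
d^2(d^2 - 1) = 36 * 35 = 1260
Divide by 12: 1260 / 12 = 105

105


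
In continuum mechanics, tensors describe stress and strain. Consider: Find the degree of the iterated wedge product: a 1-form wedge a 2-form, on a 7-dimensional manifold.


The degree of a wedge product is the sum of the degrees of the individual forms.
Degrees: 1, 2
Total degree = 1 + 2 = 3

3


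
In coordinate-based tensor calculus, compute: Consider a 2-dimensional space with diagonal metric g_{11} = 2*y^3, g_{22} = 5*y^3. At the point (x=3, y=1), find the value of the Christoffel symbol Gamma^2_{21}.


For a diagonal metric, Gamma^k_{ij} = (1/2) g^{kk} (dg_{ik}/dx_j + dg_{jk}/dx_i - dg_{ij}/dx_k).
The metric is diagonal, so g_{ab} = 0 for a != b.
At the given point: g_{11} = 2, g_{22} = 5
g^{22} = 1/5
dg_{22}/dx_1 = dg_{22}/dx_1 = 0
dg_{12}/dx_2 = 0 (off-diagonal)
dg_{21}/dx_2 = 0 (off-diagonal)
Numerator = 0 + 0 - 0 = 0
Gamma^2_{21} = 0 / (2 * 5) = 0

0


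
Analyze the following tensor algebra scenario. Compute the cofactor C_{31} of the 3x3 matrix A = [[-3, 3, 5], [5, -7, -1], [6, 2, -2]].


To find cofactor C_{31}, delete row 3 and column 1.
The resulting 2x2 submatrix is: [[3, 5], [-7, -1]]
Minor M_{31} = 3*-1 - 5*-7
  = -3 - -35 = 32
Sign = (-1)^(3+1) = (-1)^4 = 1
Cofactor C_{31} = 1 * 32 = 32

32


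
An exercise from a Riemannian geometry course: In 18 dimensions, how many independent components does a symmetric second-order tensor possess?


A symmetric rank-2 tensor in d dimensions has d(d+1)/2 independent components.
d = 18
d(d+1)/2 = 18 * 19 / 2 = 342 / 2 = 171

171


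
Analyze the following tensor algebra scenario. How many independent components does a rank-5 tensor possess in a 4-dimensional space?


The number of components of a rank-r tensor in d dimensions is d^r.
Here d = 4 and r = 5.
4^5 = 1024

1024


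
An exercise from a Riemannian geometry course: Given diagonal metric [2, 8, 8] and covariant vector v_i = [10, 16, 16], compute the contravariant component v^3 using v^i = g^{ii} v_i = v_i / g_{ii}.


To raise an index with a diagonal metric: v^i = v_i / g_{ii}.
For index 3: v_3 = 16, g_{33} = 8
v^3 = 16 / 8 = 2

2


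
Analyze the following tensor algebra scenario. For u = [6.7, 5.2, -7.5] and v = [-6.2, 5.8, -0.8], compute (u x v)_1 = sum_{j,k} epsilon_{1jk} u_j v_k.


(u x v)_1 = sum_{j,k} epsilon_{1jk} u_j v_k. Only permutations of (1,2,3) contribute; the two non-zero terms are:
eps_{123} u_2 v_3 = 1 * 5.2 * -0.8 = -4.16
eps_{132} u_3 v_2 = -1 * -7.5 * 5.8 = 43.5
(u x v)_1 = 39.34

39.34


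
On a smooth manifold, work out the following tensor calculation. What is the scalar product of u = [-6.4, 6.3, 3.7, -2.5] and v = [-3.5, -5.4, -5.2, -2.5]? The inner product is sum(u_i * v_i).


The inner product u . v = sum of u_i * v_i.
Term-by-term: -6.4 * -3.5, 6.3 * -5.4, 3.7 * -5.2, -2.5 * -2.5
Products: 22.4, -34.02, -19.24, 6.25
Sum = 22.4 + -34.02 + -19.24 + 6.25 = -24.61

-24.61


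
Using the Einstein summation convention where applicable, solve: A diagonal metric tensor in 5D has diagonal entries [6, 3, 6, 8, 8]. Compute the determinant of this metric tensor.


For a diagonal metric, the determinant is the product of diagonal entries.
Diagonal entries: 6, 3, 6, 8, 8
det(g) = 6 * 3 * 6 * 8 * 8 = 6912

6912


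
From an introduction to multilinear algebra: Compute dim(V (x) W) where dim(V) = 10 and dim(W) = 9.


The dimension of a tensor product is the product of dimensions.
dim(V) = 10, dim(W) = 9
dim(V (x) W) = 10 * 9 = 90

90


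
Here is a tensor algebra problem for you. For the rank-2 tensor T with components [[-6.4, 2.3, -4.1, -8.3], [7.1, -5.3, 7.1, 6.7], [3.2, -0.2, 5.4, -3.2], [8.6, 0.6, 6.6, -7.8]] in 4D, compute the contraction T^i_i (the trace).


The contraction (trace) of a rank-2 tensor is the sum of its diagonal elements.
Diagonal entries: A[1,1] = -6.4, A[2,2] = -5.3, A[3,3] = 5.4, A[4,4] = -7.8
Tr(A) = -6.4 + -5.3 + 5.4 + -7.8 = -14.1

-14.1


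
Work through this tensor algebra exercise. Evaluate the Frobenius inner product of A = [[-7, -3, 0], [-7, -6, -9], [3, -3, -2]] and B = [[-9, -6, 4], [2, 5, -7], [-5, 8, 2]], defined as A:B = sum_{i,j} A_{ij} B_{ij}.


A:B = sum over all i,j of A_{ij} * B_{ij}.
Row 1: -7*-9=63, -3*-6=18, 0*4=0 => row sum = 81
Row 2: -7*2=-14, -6*5=-30, -9*-7=63 => row sum = 19
Row 3: 3*-5=-15, -3*8=-24, -2*2=-4 => row sum = -43
Total = 81 + 19 + -43 = 57

57


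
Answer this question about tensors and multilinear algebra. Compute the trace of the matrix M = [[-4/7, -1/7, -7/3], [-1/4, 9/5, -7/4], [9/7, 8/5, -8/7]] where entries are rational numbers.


The trace is the sum of diagonal entries.
Diagonal: M[1,1] = -4/7, M[2,2] = 9/5, M[3,3] = -8/7
Tr(M) = -4/7 + 9/5 + -8/7
Computing step by step:
After adding M[1,1]: -4/7
After adding M[2,2]: 43/35
After adding M[3,3]: 3/35
Tr(M) = 3/35

3/35


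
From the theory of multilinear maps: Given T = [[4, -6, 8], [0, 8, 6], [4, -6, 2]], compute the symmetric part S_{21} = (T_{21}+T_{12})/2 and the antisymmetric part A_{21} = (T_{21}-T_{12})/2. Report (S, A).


T_{21} = 0
T_{12} = -6
S_{21} = (0 + -6)/2 = -6/2 = -3
A_{21} = (0 - -6)/2 = 6/2 = 3
Check: S + A = -3 + 3 = 0 = T_{21}.

(-3, 3)


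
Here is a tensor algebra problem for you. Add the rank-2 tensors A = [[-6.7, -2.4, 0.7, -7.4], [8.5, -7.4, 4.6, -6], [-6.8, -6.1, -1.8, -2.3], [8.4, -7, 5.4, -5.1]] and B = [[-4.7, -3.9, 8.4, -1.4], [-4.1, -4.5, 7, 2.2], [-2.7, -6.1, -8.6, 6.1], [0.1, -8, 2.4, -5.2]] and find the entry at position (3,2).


Tensor addition is component-wise: (A + B)_{ij} = A_{ij} + B_{ij}.
A_{32} = -6.1
B_{32} = -6.1
(A + B)_{32} = -6.1 + -6.1 = -12.2

-12.2


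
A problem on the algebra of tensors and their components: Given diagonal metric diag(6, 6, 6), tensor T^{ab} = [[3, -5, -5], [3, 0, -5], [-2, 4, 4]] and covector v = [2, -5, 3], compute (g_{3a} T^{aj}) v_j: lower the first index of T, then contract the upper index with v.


Step 1: lower the first index. For a diagonal metric, g_{ia} T^{aj} = g_{ii} T^{ij} (no sum on i).
g_{33} = 6
S_3{}^1 = 6 * T^{31} = 6 * -2 = -12
S_3{}^2 = 6 * T^{32} = 6 * 4 = 24
S_3{}^3 = 6 * T^{33} = 6 * 4 = 24
Step 2: contract S_3{}^j with v_j.
S_3{}^1 * v_1 = -12 * 2 = -24
S_3{}^2 * v_2 = 24 * -5 = -120
S_3{}^3 * v_3 = 24 * 3 = 72
Result = -24 + -120 + 72 = -72

-72


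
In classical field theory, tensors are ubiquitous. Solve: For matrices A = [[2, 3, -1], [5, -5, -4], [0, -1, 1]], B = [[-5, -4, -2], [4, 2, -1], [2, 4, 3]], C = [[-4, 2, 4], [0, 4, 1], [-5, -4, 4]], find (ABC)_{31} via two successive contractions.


(ABC)_{31} = sum_m (AB)_{3m} C_{m1}. First compute row 3 of AB.
(AB)_{31} = 0*-5 + -1*4 + 1*2 = -2
(AB)_{32} = 0*-4 + -1*2 + 1*4 = 2
(AB)_{33} = 0*-2 + -1*-1 + 1*3 = 4
Now contract with column 1 of C:
(AB)_{31} * C_{11} = -2 * -4 = 8
(AB)_{32} * C_{21} = 2 * 0 = 0
(AB)_{33} * C_{31} = 4 * -5 = -20
(ABC)_{31} = 8 + 0 + -20 = -12

-12


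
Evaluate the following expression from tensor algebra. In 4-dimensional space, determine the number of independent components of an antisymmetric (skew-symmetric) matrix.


An antisymmetric rank-2 tensor satisfies A_{ij} = -A_{ji}, so diagonal entries are zero.
The independent components are the upper-triangular entries: C(n, 2) = n(n-1)/2.
n = 4
C(4, 2) = 4 * 3 / 2 = 12 / 2 = 6

6


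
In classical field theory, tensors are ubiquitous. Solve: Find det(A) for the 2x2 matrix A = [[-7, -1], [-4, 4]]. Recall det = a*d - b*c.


For a 2x2 matrix [[a, b], [c, d]], det = a*d - b*c.
a = -7, b = -1, c = -4, d = 4
a*d = -7 * 4 = -28
b*c = -1 * -4 = 4
det = -28 - 4 = -32

-32


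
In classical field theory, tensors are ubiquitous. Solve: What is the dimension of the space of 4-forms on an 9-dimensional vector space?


The dimension of the space of p-forms on an n-dimensional space is C(n, p).
n = 9, p = 4
C(9, 4) = 9! / (4! * 5!) = 126

126


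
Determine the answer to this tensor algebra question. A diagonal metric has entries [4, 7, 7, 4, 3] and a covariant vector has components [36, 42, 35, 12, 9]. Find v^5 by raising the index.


To raise an index with a diagonal metric: v^i = v_i / g_{ii}.
For index 5: v_5 = 9, g_{55} = 3
v^5 = 9 / 3 = 3

3


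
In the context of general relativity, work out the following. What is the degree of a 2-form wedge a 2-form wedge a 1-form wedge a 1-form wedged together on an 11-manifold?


The degree of a wedge product is the sum of the degrees of the individual forms.
Degrees: 2, 2, 1, 1
Total degree = 2 + 2 + 1 + 1 = 6

6


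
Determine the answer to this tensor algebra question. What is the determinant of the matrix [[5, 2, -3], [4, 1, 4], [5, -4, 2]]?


Expanding along the first row, det(A) = a11*M_11 - a12*M_12 + a13*M_13, where M_1j is the (1,j) minor.
Minor M_11 = 1*2 - 4*-4 = 18
Minor M_12 = 4*2 - 4*5 = -12
Minor M_13 = 4*-4 - 1*5 = -21
det = 5*(18) - 2*(-12) + -3*(-21)
    = 90 - -24 + 63
    = 177

177


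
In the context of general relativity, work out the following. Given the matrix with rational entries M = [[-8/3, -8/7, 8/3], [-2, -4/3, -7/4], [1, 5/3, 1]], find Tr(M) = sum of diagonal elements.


The trace is the sum of diagonal entries.
Diagonal: M[1,1] = -8/3, M[2,2] = -4/3, M[3,3] = 1
Tr(M) = -8/3 + -4/3 + 1
Computing step by step:
After adding M[1,1]: -8/3
After adding M[2,2]: -4
After adding M[3,3]: -3
Tr(M) = -3

-3


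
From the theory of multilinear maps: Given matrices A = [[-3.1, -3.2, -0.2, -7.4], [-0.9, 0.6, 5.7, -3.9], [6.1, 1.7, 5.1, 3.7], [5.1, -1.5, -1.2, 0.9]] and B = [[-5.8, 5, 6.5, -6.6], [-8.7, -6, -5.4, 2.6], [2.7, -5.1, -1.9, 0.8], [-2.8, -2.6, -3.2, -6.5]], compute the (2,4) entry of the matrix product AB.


(AB)_{ij} = sum_k A_{ik} B_{kj}.
For i=2, j=4:
A_{21} * B_{14} = -0.9 * -6.6 = 5.94
A_{22} * B_{24} = 0.6 * 2.6 = 1.56
A_{23} * B_{34} = 5.7 * 0.8 = 4.56
A_{24} * B_{44} = -3.9 * -6.5 = 25.35
Sum = 5.94 + 1.56 + 4.56 + 25.35 = 37.41

37.41


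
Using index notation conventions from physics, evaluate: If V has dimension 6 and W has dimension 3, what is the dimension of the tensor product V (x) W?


The dimension of a tensor product is the product of dimensions.
dim(V) = 6, dim(W) = 3
dim(V (x) W) = 6 * 3 = 18

18


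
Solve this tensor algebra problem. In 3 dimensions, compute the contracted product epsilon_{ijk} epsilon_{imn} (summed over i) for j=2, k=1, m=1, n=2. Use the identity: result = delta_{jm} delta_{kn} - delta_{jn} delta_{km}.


Using the identity: epsilon_{ijk} epsilon_{imn} = delta_{jm} delta_{kn} - delta_{jn} delta_{km}.
delta_{21} = 0
delta_{12} = 0
delta_{22} = 1
delta_{11} = 1
Result = 0 * 0 - 1 * 1 = 0 - 1 = -1

-1


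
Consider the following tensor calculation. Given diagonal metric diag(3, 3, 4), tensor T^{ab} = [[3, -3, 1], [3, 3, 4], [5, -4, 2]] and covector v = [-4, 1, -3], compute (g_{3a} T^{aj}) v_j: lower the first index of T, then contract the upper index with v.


Step 1: lower the first index. For a diagonal metric, g_{ia} T^{aj} = g_{ii} T^{ij} (no sum on i).
g_{33} = 4
S_3{}^1 = 4 * T^{31} = 4 * 5 = 20
S_3{}^2 = 4 * T^{32} = 4 * -4 = -16
S_3{}^3 = 4 * T^{33} = 4 * 2 = 8
Step 2: contract S_3{}^j with v_j.
S_3{}^1 * v_1 = 20 * -4 = -80
S_3{}^2 * v_2 = -16 * 1 = -16
S_3{}^3 * v_3 = 8 * -3 = -24
Result = -80 + -16 + -24 = -120

-120


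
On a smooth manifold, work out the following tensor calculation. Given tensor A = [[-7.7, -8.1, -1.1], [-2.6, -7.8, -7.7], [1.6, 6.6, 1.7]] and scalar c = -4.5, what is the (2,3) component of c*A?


Scalar multiplication: (cA)_{ij} = c * A_{ij}.
c = -4.5
A_{23} = -7.7
(cA)_{23} = -4.5 * -7.7 = 34.65

34.65


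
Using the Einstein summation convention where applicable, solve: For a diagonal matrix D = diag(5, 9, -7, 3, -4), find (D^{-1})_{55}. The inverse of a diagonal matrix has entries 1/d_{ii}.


For a diagonal matrix, the inverse has entries (D^{-1})_{ii} = 1/d_{ii}.
The diagonal entries are: d_{11} = 5, d_{22} = 9, d_{33} = -7, d_{44} = 3, d_{55} = -4
We need (D^{-1})_{55} = 1/d_{55} = 1/-4 = -1/4

-1/4


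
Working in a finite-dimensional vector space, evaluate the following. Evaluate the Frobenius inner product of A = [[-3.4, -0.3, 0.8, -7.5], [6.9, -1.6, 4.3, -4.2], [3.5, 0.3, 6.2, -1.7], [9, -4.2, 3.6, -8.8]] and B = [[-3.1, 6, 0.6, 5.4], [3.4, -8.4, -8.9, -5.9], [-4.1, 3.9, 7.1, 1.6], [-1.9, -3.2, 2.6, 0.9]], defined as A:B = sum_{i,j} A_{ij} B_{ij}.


A:B = sum over all i,j of A_{ij} * B_{ij}.
Row 1: -3.4*-3.1=10.54, -0.3*6=-1.8, 0.8*0.6=0.48, -7.5*5.4=-40.5 => row sum = -31.28
Row 2: 6.9*3.4=23.46, -1.6*-8.4=13.44, 4.3*-8.9=-38.27, -4.2*-5.9=24.78 => row sum = 23.41
Row 3: 3.5*-4.1=-14.35, 0.3*3.9=1.17, 6.2*7.1=44.02, -1.7*1.6=-2.72 => row sum = 28.12
Row 4: 9*-1.9=-17.1, -4.2*-3.2=13.44, 3.6*2.6=9.36, -8.8*0.9=-7.92 => row sum = -2.22
Total = -31.28 + 23.41 + 28.12 + -2.22 = 18.03

18.03


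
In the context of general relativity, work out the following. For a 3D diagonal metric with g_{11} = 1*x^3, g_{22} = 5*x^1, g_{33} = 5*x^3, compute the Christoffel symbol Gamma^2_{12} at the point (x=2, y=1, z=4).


For a diagonal metric, Gamma^k_{ij} = (1/2) g^{kk} (dg_{ik}/dx_j + dg_{jk}/dx_i - dg_{ij}/dx_k).
The metric is diagonal, so g_{ab} = 0 for a != b.
At the given point: g_{11} = 8, g_{22} = 10, g_{33} = 40
g^{22} = 1/10
dg_{12}/dx_2 = 0 (off-diagonal)
dg_{22}/dx_1 = dg_{22}/dx_1 = 5
dg_{12}/dx_2 = 0 (off-diagonal)
Numerator = 0 + 5 - 0 = 5
Gamma^2_{12} = 5 / (2 * 10) = 1/4

1/4


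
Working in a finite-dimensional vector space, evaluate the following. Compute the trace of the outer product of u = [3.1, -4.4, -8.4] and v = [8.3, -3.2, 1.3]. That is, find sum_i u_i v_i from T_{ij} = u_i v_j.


The outer product gives T_{ij} = u_i v_j.
The trace (contraction) is Tr(T) = sum_i T_{ii} = sum_i u_i v_i.
Diagonal entries:
T_{11} = u_1 * v_1 = 3.1 * 8.3 = 25.73
T_{22} = u_2 * v_2 = -4.4 * -3.2 = 14.08
T_{33} = u_3 * v_3 = -8.4 * 1.3 = -10.92
Tr(T) = 25.73 + 14.08 + -10.92 = 28.89

28.89


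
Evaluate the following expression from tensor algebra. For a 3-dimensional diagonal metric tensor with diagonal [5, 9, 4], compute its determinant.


For a diagonal metric, the determinant is the product of diagonal entries.
Diagonal entries: 5, 9, 4
det(g) = 5 * 9 * 4 = 180

180


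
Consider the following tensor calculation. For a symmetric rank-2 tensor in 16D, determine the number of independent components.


A symmetric rank-2 tensor in d dimensions has d(d+1)/2 independent components.
d = 16
d(d+1)/2 = 16 * 17 / 2 = 272 / 2 = 136

136


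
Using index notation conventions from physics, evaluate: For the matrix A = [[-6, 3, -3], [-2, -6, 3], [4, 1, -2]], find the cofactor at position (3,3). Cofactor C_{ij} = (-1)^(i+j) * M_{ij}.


To find cofactor C_{33}, delete row 3 and column 3.
The resulting 2x2 submatrix is: [[-6, 3], [-2, -6]]
Minor M_{33} = -6*-6 - 3*-2
  = 36 - -6 = 42
Sign = (-1)^(3+3) = (-1)^6 = 1
Cofactor C_{33} = 1 * 42 = 42

42


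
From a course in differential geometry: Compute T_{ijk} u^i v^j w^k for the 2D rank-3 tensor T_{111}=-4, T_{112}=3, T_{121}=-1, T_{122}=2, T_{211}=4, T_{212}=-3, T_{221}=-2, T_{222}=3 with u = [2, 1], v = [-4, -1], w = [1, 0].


S = sum over i,j,k of T_{ijk} u_i v_j w_k. Expanding all 8 terms:
T_{111}*u_1*v_1*w_1 = -4*2*-4*1 = 32  (running total: 32)
T_{112}*u_1*v_1*w_2 = 3*2*-4*0 = 0  (running total: 32)
T_{121}*u_1*v_2*w_1 = -1*2*-1*1 = 2  (running total: 34)
T_{122}*u_1*v_2*w_2 = 2*2*-1*0 = 0  (running total: 34)
T_{211}*u_2*v_1*w_1 = 4*1*-4*1 = -16  (running total: 18)
T_{212}*u_2*v_1*w_2 = -3*1*-4*0 = 0  (running total: 18)
T_{221}*u_2*v_2*w_1 = -2*1*-1*1 = 2  (running total: 20)
T_{222}*u_2*v_2*w_2 = 3*1*-1*0 = 0  (running total: 20)
S = 20

20


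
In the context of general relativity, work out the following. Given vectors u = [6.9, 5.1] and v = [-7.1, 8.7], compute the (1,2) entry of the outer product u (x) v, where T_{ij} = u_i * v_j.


The outer product entry T_{ij} = u_i * v_j.
We need i=1, j=2.
u_1 = 6.9, v_2 = 8.7
T_{1,2} = 6.9 * 8.7 = 60.03

60.03


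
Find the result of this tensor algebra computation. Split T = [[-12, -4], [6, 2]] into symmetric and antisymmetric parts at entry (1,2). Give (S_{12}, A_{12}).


T_{12} = -4
T_{21} = 6
S_{12} = (-4 + 6)/2 = 2/2 = 1
A_{12} = (-4 - 6)/2 = -10/2 = -5
Check: S + A = 1 + -5 = -4 = T_{12}.

(1, -5)


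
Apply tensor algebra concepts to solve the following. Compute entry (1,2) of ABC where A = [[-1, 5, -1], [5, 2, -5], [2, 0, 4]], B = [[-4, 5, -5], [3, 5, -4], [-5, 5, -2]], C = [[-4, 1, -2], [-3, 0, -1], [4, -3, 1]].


(ABC)_{12} = sum_m (AB)_{1m} C_{m2}. First compute row 1 of AB.
(AB)_{11} = -1*-4 + 5*3 + -1*-5 = 24
(AB)_{12} = -1*5 + 5*5 + -1*5 = 15
(AB)_{13} = -1*-5 + 5*-4 + -1*-2 = -13
Now contract with column 2 of C:
(AB)_{11} * C_{12} = 24 * 1 = 24
(AB)_{12} * C_{22} = 15 * 0 = 0
(AB)_{13} * C_{32} = -13 * -3 = 39
(ABC)_{12} = 24 + 0 + 39 = 63

63


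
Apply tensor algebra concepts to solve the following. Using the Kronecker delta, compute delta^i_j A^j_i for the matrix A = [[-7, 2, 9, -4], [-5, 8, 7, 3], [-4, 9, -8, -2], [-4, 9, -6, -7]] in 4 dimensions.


The contraction (trace) of a rank-2 tensor is the sum of its diagonal elements.
Diagonal entries: A[1,1] = -7, A[2,2] = 8, A[3,3] = -8, A[4,4] = -7
Tr(A) = -7 + 8 + -8 + -7 = -14

-14


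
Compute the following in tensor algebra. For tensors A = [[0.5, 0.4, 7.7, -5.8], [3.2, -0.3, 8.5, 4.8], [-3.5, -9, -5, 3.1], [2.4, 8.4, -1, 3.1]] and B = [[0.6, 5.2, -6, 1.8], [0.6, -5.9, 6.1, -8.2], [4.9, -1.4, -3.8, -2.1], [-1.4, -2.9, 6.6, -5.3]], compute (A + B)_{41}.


Tensor addition is component-wise: (A + B)_{ij} = A_{ij} + B_{ij}.
A_{41} = 2.4
B_{41} = -1.4
(A + B)_{41} = 2.4 + -1.4 = 1

1


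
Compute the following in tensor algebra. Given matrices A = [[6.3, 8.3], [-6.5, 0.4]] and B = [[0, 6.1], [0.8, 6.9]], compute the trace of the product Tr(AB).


Tr(AB) = sum_i (AB)_{ii} where (AB)_{ii} = sum_k A_{ik} B_{ki}.
(AB)_{11} = 6.3*0 + 8.3*0.8 = 6.64
(AB)_{22} = -6.5*6.1 + 0.4*6.9 = -36.89
Tr(AB) = 6.64 + -36.89 = -30.25

-30.25


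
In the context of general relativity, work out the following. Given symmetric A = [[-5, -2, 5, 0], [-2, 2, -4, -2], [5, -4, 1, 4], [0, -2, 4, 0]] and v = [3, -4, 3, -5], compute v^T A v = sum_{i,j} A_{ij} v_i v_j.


First compute Av:
(Av)_1 = -5*3 + -2*-4 + 5*3 + 0*-5 = 8
(Av)_2 = -2*3 + 2*-4 + -4*3 + -2*-5 = -16
(Av)_3 = 5*3 + -4*-4 + 1*3 + 4*-5 = 14
(Av)_4 = 0*3 + -2*-4 + 4*3 + 0*-5 = 20
Av = [8, -16, 14, 20]
Then v^T (Av) = 3*8 + -4*-16 + 3*14 + -5*20
= 24 + 64 + 42 + -100 = 30

30


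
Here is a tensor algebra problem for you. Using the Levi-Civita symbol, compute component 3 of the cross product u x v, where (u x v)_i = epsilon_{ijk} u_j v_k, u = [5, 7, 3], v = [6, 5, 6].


(u x v)_3 = sum_{j,k} epsilon_{3jk} u_j v_k. Only permutations of (1,2,3) contribute; the two non-zero terms are:
eps_{312} u_1 v_2 = 1 * 5 * 5 = 25
eps_{321} u_2 v_1 = -1 * 7 * 6 = -42
(u x v)_3 = -17

-17


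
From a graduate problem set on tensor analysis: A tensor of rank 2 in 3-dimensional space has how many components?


The number of components of a rank-r tensor in d dimensions is d^r.
Here d = 3 and r = 2.
3^2 = 9

9


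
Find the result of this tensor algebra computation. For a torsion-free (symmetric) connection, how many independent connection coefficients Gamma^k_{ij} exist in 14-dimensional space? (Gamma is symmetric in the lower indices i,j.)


Christoffel symbols Gamma^k_{ij} are symmetric in i,j, so there are d * d(d+1)/2 independent symbols.
d = 14
d(d+1)/2 = 14 * 15 / 2 = 105
Total = 14 * 105 = 1470

1470


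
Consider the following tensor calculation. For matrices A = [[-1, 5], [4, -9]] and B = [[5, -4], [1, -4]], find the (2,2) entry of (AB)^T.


(AB)^T_{ij} = (AB)_{ji} = sum_k A_{jk} B_{ki}.
For i=2, j=2 we need (AB)_{22}:
A_{21} * B_{12} = 4 * -4 = -16
A_{22} * B_{22} = -9 * -4 = 36
Sum = -16 + 36 = 20

20


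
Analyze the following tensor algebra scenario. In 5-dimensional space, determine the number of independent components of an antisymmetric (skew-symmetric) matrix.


An antisymmetric rank-2 tensor satisfies A_{ij} = -A_{ji}, so diagonal entries are zero.
The independent components are the upper-triangular entries: C(n, 2) = n(n-1)/2.
n = 5
C(5, 2) = 5 * 4 / 2 = 20 / 2 = 10

10


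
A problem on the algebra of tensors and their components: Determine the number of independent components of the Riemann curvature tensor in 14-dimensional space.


The Riemann tensor in d dimensions has d^2(d^2 - 1)/12 independent components.
d = 14, so d^2 = 196
d^2 - 1 = 195
d^2(d^2 - 1) = 196 * 195 = 38220
Divide by 12: 38220 / 12 = 3185

3185


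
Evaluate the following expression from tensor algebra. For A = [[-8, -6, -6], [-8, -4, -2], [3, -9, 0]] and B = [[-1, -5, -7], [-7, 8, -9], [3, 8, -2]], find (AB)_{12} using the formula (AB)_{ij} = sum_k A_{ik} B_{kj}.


(AB)_{ij} = sum_k A_{ik} B_{kj}.
For i=1, j=2:
A_{11} * B_{12} = -8 * -5 = 40
A_{12} * B_{22} = -6 * 8 = -48
A_{13} * B_{32} = -6 * 8 = -48
Sum = 40 + -48 + -48 = -56

-56


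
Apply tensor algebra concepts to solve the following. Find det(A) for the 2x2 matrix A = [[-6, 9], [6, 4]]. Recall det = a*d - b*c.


For a 2x2 matrix [[a, b], [c, d]], det = a*d - b*c.
a = -6, b = 9, c = 6, d = 4
a*d = -6 * 4 = -24
b*c = 9 * 6 = 54
det = -24 - 54 = -78

-78


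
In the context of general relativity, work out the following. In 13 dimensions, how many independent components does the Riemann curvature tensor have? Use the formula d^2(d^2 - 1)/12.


The Riemann tensor in d dimensions has d^2(d^2 - 1)/12 independent components.
d = 13, so d^2 = 169
d^2 - 1 = 168
d^2(d^2 - 1) = 169 * 168 = 28392
Divide by 12: 28392 / 12 = 2366

2366


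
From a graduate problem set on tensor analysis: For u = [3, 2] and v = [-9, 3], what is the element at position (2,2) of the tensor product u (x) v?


The outer product entry T_{ij} = u_i * v_j.
We need i=2, j=2.
u_2 = 2, v_2 = 3
T_{2,2} = 2 * 3 = 6

6


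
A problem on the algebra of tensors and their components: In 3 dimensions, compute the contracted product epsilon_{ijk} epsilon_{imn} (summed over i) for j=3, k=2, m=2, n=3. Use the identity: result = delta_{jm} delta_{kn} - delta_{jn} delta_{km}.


Using the identity: epsilon_{ijk} epsilon_{imn} = delta_{jm} delta_{kn} - delta_{jn} delta_{km}.
delta_{32} = 0
delta_{23} = 0
delta_{33} = 1
delta_{22} = 1
Result = 0 * 0 - 1 * 1 = 0 - 1 = -1

-1


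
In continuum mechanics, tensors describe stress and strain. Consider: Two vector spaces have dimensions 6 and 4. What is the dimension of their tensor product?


The dimension of a tensor product is the product of dimensions.
dim(V) = 6, dim(W) = 4
dim(V (x) W) = 6 * 4 = 24

24


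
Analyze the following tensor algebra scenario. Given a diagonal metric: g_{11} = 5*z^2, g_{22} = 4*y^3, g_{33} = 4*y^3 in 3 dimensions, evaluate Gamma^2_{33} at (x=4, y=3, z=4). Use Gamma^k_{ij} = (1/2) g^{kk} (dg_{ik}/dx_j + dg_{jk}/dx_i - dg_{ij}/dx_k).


For a diagonal metric, Gamma^k_{ij} = (1/2) g^{kk} (dg_{ik}/dx_j + dg_{jk}/dx_i - dg_{ij}/dx_k).
The metric is diagonal, so g_{ab} = 0 for a != b.
At the given point: g_{11} = 80, g_{22} = 108, g_{33} = 108
g^{22} = 1/108
dg_{32}/dx_3 = 0 (off-diagonal)
dg_{32}/dx_3 = 0 (off-diagonal)
dg_{33}/dx_2 = dg_{33}/dx_2 = 108
Numerator = 0 + 0 - 108 = -108
Gamma^2_{33} = -108 / (2 * 108) = -1/2

-1/2


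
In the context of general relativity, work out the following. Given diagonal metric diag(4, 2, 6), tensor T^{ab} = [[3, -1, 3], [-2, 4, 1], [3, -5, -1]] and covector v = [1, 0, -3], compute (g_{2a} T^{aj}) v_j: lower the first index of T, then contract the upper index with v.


Step 1: lower the first index. For a diagonal metric, g_{ia} T^{aj} = g_{ii} T^{ij} (no sum on i).
g_{22} = 2
S_2{}^1 = 2 * T^{21} = 2 * -2 = -4
S_2{}^2 = 2 * T^{22} = 2 * 4 = 8
S_2{}^3 = 2 * T^{23} = 2 * 1 = 2
Step 2: contract S_2{}^j with v_j.
S_2{}^1 * v_1 = -4 * 1 = -4
S_2{}^2 * v_2 = 8 * 0 = 0
S_2{}^3 * v_3 = 2 * -3 = -6
Result = -4 + 0 + -6 = -10

-10


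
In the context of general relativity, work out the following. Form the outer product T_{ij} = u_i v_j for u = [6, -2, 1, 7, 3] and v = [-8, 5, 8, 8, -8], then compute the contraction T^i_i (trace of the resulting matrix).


The outer product gives T_{ij} = u_i v_j.
The trace (contraction) is Tr(T) = sum_i T_{ii} = sum_i u_i v_i.
Diagonal entries:
T_{11} = u_1 * v_1 = 6 * -8 = -48
T_{22} = u_2 * v_2 = -2 * 5 = -10
T_{33} = u_3 * v_3 = 1 * 8 = 8
T_{44} = u_4 * v_4 = 7 * 8 = 56
T_{55} = u_5 * v_5 = 3 * -8 = -24
Tr(T) = -48 + -10 + 8 + 56 + -24 = -18

-18


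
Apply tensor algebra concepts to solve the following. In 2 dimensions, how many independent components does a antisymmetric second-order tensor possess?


A antisymmetric rank-2 tensor in d dimensions has d(d-1)/2 independent components.
d = 2
d(d-1)/2 = 2 * 1 / 2 = 2 / 2 = 1

1


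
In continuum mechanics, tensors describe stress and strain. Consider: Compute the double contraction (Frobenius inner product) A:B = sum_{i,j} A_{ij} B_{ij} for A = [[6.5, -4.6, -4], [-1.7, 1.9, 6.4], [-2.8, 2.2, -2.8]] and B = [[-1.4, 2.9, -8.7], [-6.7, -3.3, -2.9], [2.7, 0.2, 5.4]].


A:B = sum over all i,j of A_{ij} * B_{ij}.
Row 1: 6.5*-1.4=-9.1, -4.6*2.9=-13.34, -4*-8.7=34.8 => row sum = 12.36
Row 2: -1.7*-6.7=11.39, 1.9*-3.3=-6.27, 6.4*-2.9=-18.56 => row sum = -13.44
Row 3: -2.8*2.7=-7.56, 2.2*0.2=0.44, -2.8*5.4=-15.12 => row sum = -22.24
Total = 12.36 + -13.44 + -22.24 = -23.32

-23.32


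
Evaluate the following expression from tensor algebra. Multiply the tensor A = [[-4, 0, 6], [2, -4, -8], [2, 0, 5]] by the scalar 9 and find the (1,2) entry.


Scalar multiplication: (cA)_{ij} = c * A_{ij}.
c = 9
A_{12} = 0
(cA)_{12} = 9 * 0 = 0

0


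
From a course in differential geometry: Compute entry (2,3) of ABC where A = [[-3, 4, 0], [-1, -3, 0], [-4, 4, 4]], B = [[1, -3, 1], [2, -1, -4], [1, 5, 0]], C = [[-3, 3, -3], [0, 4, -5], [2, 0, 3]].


(ABC)_{23} = sum_m (AB)_{2m} C_{m3}. First compute row 2 of AB.
(AB)_{21} = -1*1 + -3*2 + 0*1 = -7
(AB)_{22} = -1*-3 + -3*-1 + 0*5 = 6
(AB)_{23} = -1*1 + -3*-4 + 0*0 = 11
Now contract with column 3 of C:
(AB)_{21} * C_{13} = -7 * -3 = 21
(AB)_{22} * C_{23} = 6 * -5 = -30
(AB)_{23} * C_{33} = 11 * 3 = 33
(ABC)_{23} = 21 + -30 + 33 = 24

24


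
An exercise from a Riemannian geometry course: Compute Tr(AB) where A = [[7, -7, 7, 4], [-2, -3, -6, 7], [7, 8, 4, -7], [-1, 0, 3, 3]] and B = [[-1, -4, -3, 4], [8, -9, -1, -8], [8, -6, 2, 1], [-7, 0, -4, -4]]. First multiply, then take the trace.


Tr(AB) = sum_i (AB)_{ii} where (AB)_{ii} = sum_k A_{ik} B_{ki}.
(AB)_{11} = 7*-1 + -7*8 + 7*8 + 4*-7 = -35
(AB)_{22} = -2*-4 + -3*-9 + -6*-6 + 7*0 = 71
(AB)_{33} = 7*-3 + 8*-1 + 4*2 + -7*-4 = 7
(AB)_{44} = -1*4 + 0*-8 + 3*1 + 3*-4 = -13
Tr(AB) = -35 + 71 + 7 + -13 = 30

30


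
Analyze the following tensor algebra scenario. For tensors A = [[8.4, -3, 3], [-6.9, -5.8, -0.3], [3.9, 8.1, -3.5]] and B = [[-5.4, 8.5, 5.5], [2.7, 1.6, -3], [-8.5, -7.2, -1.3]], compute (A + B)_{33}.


Tensor addition is component-wise: (A + B)_{ij} = A_{ij} + B_{ij}.
A_{33} = -3.5
B_{33} = -1.3
(A + B)_{33} = -3.5 + -1.3 = -4.8

-4.8


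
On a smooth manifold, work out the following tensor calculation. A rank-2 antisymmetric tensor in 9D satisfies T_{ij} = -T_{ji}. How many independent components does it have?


An antisymmetric rank-2 tensor satisfies A_{ij} = -A_{ji}, so diagonal entries are zero.
The independent components are the upper-triangular entries: C(n, 2) = n(n-1)/2.
n = 9
C(9, 2) = 9 * 8 / 2 = 72 / 2 = 36

36


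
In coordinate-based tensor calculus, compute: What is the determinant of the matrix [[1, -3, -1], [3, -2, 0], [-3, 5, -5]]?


Expanding along the first row, det(A) = a11*M_11 - a12*M_12 + a13*M_13, where M_1j is the (1,j) minor.
Minor M_11 = -2*-5 - 0*5 = 10
Minor M_12 = 3*-5 - 0*-3 = -15
Minor M_13 = 3*5 - -2*-3 = 9
det = 1*(10) - -3*(-15) + -1*(9)
    = 10 - 45 + -9
    = -44

-44


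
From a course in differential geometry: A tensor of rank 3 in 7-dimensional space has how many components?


The number of components of a rank-r tensor in d dimensions is d^r.
Here d = 7 and r = 3.
7^3 = 343

343


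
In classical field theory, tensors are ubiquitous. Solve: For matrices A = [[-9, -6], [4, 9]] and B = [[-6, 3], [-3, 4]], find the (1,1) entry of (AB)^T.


(AB)^T_{ij} = (AB)_{ji} = sum_k A_{jk} B_{ki}.
For i=1, j=1 we need (AB)_{11}:
A_{11} * B_{11} = -9 * -6 = 54
A_{12} * B_{21} = -6 * -3 = 18
Sum = 54 + 18 = 72

72


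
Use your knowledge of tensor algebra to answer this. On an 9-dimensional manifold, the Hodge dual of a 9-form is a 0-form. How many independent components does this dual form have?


The Hodge dual of a p-form on an n-dimensional manifold is an (n-p)-form.
n = 9, p = 9, so dual degree = 9 - 9 = 0
The number of components is C(n, n-p) = C(9, 0) = 1

1


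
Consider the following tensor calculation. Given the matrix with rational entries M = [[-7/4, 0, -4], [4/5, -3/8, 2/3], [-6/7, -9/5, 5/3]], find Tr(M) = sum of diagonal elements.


The trace is the sum of diagonal entries.
Diagonal: M[1,1] = -7/4, M[2,2] = -3/8, M[3,3] = 5/3
Tr(M) = -7/4 + -3/8 + 5/3
Computing step by step:
After adding M[1,1]: -7/4
After adding M[2,2]: -17/8
After adding M[3,3]: -11/24
Tr(M) = -11/24

-11/24


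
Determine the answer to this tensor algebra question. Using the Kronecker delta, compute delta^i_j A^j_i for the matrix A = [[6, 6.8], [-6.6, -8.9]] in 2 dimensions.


The contraction (trace) of a rank-2 tensor is the sum of its diagonal elements.
Diagonal entries: A[1,1] = 6, A[2,2] = -8.9
Tr(A) = 6 + -8.9 = -2.9

-2.9


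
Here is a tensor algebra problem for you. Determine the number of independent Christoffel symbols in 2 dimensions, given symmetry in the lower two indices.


Christoffel symbols Gamma^k_{ij} are symmetric in i,j, so there are d * d(d+1)/2 independent symbols.
d = 2
d(d+1)/2 = 2 * 3 / 2 = 3
Total = 2 * 3 = 6

6


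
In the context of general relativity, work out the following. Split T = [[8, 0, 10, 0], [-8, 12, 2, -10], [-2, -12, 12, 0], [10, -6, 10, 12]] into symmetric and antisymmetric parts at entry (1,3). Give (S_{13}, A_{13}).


T_{13} = 10
T_{31} = -2
S_{13} = (10 + -2)/2 = 8/2 = 4
A_{13} = (10 - -2)/2 = 12/2 = 6
Check: S + A = 4 + 6 = 10 = T_{13}.

(4, 6)


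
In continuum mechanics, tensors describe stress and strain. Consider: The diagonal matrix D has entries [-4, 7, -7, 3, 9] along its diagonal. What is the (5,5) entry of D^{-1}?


For a diagonal matrix, the inverse has entries (D^{-1})_{ii} = 1/d_{ii}.
The diagonal entries are: d_{11} = -4, d_{22} = 7, d_{33} = -7, d_{44} = 3, d_{55} = 9
We need (D^{-1})_{55} = 1/d_{55} = 1/9 = 1/9

1/9


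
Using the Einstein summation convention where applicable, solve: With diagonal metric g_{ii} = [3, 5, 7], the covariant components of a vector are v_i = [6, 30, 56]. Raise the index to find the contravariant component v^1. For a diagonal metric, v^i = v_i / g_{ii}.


To raise an index with a diagonal metric: v^i = v_i / g_{ii}.
For index 1: v_1 = 6, g_{11} = 3
v^1 = 6 / 3 = 2

2


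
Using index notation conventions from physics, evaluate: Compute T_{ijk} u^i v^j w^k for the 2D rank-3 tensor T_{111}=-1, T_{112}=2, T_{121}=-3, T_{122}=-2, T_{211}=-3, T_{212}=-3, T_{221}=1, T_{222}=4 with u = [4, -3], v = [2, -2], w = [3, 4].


S = sum over i,j,k of T_{ijk} u_i v_j w_k. Expanding all 8 terms:
T_{111}*u_1*v_1*w_1 = -1*4*2*3 = -24  (running total: -24)
T_{112}*u_1*v_1*w_2 = 2*4*2*4 = 64  (running total: 40)
T_{121}*u_1*v_2*w_1 = -3*4*-2*3 = 72  (running total: 112)
T_{122}*u_1*v_2*w_2 = -2*4*-2*4 = 64  (running total: 176)
T_{211}*u_2*v_1*w_1 = -3*-3*2*3 = 54  (running total: 230)
T_{212}*u_2*v_1*w_2 = -3*-3*2*4 = 72  (running total: 302)
T_{221}*u_2*v_2*w_1 = 1*-3*-2*3 = 18  (running total: 320)
T_{222}*u_2*v_2*w_2 = 4*-3*-2*4 = 96  (running total: 416)
S = 416

416


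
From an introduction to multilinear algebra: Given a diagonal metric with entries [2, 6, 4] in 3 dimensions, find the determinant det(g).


For a diagonal metric, the determinant is the product of diagonal entries.
Diagonal entries: 2, 6, 4
det(g) = 2 * 6 * 4 = 48

48


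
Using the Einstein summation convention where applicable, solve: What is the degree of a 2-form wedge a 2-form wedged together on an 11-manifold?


The degree of a wedge product is the sum of the degrees of the individual forms.
Degrees: 2, 2
Total degree = 2 + 2 = 4

4


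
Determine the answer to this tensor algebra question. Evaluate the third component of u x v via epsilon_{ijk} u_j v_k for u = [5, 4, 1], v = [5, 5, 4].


(u x v)_3 = sum_{j,k} epsilon_{3jk} u_j v_k. Only permutations of (1,2,3) contribute; the two non-zero terms are:
eps_{312} u_1 v_2 = 1 * 5 * 5 = 25
eps_{321} u_2 v_1 = -1 * 4 * 5 = -20
(u x v)_3 = 5

5


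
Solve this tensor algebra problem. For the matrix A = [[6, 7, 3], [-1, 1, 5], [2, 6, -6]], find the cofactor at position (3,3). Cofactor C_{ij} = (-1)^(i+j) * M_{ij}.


To find cofactor C_{33}, delete row 3 and column 3.
The resulting 2x2 submatrix is: [[6, 7], [-1, 1]]
Minor M_{33} = 6*1 - 7*-1
  = 6 - -7 = 13
Sign = (-1)^(3+3) = (-1)^6 = 1
Cofactor C_{33} = 1 * 13 = 13

13


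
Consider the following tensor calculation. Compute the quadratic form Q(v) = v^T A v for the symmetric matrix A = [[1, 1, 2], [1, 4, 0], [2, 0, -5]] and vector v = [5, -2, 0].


First compute Av:
(Av)_1 = 1*5 + 1*-2 + 2*0 = 3
(Av)_2 = 1*5 + 4*-2 + 0*0 = -3
(Av)_3 = 2*5 + 0*-2 + -5*0 = 10
Av = [3, -3, 10]
Then v^T (Av) = 5*3 + -2*-3 + 0*10
= 15 + 6 + 0 = 21

21


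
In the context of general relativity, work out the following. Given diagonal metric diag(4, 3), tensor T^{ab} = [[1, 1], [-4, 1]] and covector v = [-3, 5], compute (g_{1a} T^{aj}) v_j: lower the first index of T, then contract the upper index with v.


Step 1: lower the first index. For a diagonal metric, g_{ia} T^{aj} = g_{ii} T^{ij} (no sum on i).
g_{11} = 4
S_1{}^1 = 4 * T^{11} = 4 * 1 = 4
S_1{}^2 = 4 * T^{12} = 4 * 1 = 4
Step 2: contract S_1{}^j with v_j.
S_1{}^1 * v_1 = 4 * -3 = -12
S_1{}^2 * v_2 = 4 * 5 = 20
Result = -12 + 20 = 8

8


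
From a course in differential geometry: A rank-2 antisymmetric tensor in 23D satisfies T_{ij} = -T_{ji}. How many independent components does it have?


An antisymmetric rank-2 tensor satisfies A_{ij} = -A_{ji}, so diagonal entries are zero.
The independent components are the upper-triangular entries: C(n, 2) = n(n-1)/2.
n = 23
C(23, 2) = 23 * 22 / 2 = 506 / 2 = 253

253


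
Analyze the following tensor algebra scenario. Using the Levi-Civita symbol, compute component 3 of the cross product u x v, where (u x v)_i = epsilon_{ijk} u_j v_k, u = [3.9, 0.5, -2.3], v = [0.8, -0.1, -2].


(u x v)_3 = sum_{j,k} epsilon_{3jk} u_j v_k. Only permutations of (1,2,3) contribute; the two non-zero terms are:
eps_{312} u_1 v_2 = 1 * 3.9 * -0.1 = -0.39
eps_{321} u_2 v_1 = -1 * 0.5 * 0.8 = -0.4
(u x v)_3 = -0.79

-0.79
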